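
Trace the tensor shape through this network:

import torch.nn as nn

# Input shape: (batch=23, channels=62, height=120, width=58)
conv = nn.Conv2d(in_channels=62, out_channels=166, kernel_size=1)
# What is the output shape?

Input shape: (23, 62, 120, 58)
Output shape: (23, 166, 120, 58)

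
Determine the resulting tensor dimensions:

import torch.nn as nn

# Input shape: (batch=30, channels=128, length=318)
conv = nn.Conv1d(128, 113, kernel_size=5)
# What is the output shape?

Input shape: (30, 128, 318)
Output shape: (30, 113, 314)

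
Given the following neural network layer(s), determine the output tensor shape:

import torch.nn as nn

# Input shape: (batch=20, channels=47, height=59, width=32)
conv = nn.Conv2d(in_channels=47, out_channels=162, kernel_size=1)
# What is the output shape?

Input shape: (20, 47, 59, 32)
Output shape: (20, 162, 59, 32)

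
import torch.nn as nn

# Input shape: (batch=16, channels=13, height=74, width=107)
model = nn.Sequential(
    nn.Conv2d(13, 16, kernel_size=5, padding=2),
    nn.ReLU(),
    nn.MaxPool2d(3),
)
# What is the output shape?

Input shape: (16, 13, 74, 107)
  -> after Conv2d: (16, 16, 74, 107)
  -> after ReLU: (16, 16, 74, 107)
Output shape: (16, 16, 24, 35)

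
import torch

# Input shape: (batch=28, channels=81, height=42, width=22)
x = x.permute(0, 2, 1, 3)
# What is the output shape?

Input shape: (28, 81, 42, 22)
Output shape: (28, 42, 81, 22)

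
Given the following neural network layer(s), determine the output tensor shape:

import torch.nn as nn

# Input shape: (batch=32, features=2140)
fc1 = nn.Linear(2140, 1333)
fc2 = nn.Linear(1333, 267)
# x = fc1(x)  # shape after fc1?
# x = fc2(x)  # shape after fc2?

Input shape: (32, 2140)
  -> after fc1: (32, 1333)
Output shape: (32, 267)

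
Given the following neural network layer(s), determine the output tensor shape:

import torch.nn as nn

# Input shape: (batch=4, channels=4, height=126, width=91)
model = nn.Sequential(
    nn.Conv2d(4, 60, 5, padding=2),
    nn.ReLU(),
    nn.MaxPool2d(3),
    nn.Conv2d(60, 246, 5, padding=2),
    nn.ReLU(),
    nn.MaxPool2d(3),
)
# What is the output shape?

Input shape: (4, 4, 126, 91)
  -> after first Conv2d: (4, 60, 126, 91)
  -> after first MaxPool2d: (4, 60, 42, 30)
  -> after second Conv2d: (4, 246, 42, 30)
Output shape: (4, 246, 14, 10)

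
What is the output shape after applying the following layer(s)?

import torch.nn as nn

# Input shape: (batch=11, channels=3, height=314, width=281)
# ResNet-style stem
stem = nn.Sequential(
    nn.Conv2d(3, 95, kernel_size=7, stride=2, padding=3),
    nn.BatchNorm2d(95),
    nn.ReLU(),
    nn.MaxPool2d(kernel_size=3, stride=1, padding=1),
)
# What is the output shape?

Input shape: (11, 3, 314, 281)
  -> after Conv2d 7x7 stride=2: (11, 95, 157, 141)
Output shape: (11, 95, 157, 141)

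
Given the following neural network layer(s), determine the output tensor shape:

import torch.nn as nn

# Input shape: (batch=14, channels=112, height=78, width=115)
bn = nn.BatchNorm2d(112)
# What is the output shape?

Input shape: (14, 112, 78, 115)
Output shape: (14, 112, 78, 115)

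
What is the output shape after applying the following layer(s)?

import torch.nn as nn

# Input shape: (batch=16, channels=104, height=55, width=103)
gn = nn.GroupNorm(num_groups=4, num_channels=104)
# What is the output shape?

Input shape: (16, 104, 55, 103)
Output shape: (16, 104, 55, 103)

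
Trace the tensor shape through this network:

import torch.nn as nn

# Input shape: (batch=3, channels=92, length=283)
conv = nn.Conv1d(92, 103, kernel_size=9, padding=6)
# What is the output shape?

Input shape: (3, 92, 283)
Output shape: (3, 103, 287)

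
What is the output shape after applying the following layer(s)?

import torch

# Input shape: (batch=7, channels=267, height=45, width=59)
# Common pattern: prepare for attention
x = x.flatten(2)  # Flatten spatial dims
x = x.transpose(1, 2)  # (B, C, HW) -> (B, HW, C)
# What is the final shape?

Input shape: (7, 267, 45, 59)
  -> after flatten(2): (7, 267, 2655)
Output shape: (7, 2655, 267)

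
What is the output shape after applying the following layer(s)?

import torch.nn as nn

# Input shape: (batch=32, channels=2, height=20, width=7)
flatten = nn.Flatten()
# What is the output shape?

Input shape: (32, 2, 20, 7)
Output shape: (32, 280)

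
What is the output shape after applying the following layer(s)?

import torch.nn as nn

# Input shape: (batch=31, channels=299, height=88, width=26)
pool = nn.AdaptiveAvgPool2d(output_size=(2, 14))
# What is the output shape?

Input shape: (31, 299, 88, 26)
Output shape: (31, 299, 2, 14)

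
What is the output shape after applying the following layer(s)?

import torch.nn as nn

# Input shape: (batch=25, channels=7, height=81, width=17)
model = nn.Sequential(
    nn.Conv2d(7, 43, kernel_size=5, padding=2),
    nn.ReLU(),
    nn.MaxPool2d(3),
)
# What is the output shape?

Input shape: (25, 7, 81, 17)
  -> after Conv2d: (25, 43, 81, 17)
  -> after ReLU: (25, 43, 81, 17)
Output shape: (25, 43, 27, 5)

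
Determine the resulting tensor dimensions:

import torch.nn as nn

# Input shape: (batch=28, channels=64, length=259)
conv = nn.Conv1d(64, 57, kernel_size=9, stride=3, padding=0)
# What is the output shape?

Input shape: (28, 64, 259)
Output shape: (28, 57, 84)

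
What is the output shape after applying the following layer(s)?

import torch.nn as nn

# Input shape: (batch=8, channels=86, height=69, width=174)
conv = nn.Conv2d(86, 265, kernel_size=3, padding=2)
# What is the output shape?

Input shape: (8, 86, 69, 174)
Output shape: (8, 265, 71, 176)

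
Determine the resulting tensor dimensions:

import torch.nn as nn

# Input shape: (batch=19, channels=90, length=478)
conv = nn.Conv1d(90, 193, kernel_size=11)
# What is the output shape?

Input shape: (19, 90, 478)
Output shape: (19, 193, 468)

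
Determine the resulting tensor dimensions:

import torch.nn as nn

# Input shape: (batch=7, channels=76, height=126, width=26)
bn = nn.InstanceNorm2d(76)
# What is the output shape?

Input shape: (7, 76, 126, 26)
Output shape: (7, 76, 126, 26)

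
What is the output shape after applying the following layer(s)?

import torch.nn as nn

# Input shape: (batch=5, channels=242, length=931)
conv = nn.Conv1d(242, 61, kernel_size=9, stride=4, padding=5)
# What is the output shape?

Input shape: (5, 242, 931)
Output shape: (5, 61, 234)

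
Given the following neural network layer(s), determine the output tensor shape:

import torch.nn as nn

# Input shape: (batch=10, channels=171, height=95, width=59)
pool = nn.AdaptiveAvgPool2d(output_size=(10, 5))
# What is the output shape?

Input shape: (10, 171, 95, 59)
Output shape: (10, 171, 10, 5)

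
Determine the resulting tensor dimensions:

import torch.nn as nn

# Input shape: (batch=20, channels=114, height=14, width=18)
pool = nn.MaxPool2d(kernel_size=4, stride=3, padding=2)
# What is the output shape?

Input shape: (20, 114, 14, 18)
Output shape: (20, 114, 5, 7)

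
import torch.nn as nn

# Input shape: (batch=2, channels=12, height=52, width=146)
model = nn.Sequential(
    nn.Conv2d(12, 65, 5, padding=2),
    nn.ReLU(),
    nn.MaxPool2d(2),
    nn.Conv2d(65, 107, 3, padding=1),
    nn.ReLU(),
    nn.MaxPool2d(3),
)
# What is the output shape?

Input shape: (2, 12, 52, 146)
  -> after first Conv2d: (2, 65, 52, 146)
  -> after first MaxPool2d: (2, 65, 26, 73)
  -> after second Conv2d: (2, 107, 26, 73)
Output shape: (2, 107, 8, 24)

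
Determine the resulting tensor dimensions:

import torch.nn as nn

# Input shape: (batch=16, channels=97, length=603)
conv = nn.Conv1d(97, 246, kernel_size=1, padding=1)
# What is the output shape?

Input shape: (16, 97, 603)
Output shape: (16, 246, 605)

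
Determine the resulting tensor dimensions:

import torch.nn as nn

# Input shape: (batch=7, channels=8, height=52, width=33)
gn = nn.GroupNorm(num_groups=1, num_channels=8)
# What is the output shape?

Input shape: (7, 8, 52, 33)
Output shape: (7, 8, 52, 33)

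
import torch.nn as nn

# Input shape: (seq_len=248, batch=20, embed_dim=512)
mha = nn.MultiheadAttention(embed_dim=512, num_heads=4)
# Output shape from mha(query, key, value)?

Input shape: (248, 20, 512)
Output shape: (248, 20, 512)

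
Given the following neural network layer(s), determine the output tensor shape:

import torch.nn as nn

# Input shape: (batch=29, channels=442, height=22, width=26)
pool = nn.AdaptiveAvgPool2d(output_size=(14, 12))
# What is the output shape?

Input shape: (29, 442, 22, 26)
Output shape: (29, 442, 14, 12)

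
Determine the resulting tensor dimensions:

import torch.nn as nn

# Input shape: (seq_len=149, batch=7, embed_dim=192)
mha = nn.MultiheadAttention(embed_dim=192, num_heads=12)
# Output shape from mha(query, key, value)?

Input shape: (149, 7, 192)
Output shape: (149, 7, 192)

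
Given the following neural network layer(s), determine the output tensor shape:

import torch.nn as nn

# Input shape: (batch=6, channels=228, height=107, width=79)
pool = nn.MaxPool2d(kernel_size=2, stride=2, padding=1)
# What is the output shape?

Input shape: (6, 228, 107, 79)
Output shape: (6, 228, 54, 40)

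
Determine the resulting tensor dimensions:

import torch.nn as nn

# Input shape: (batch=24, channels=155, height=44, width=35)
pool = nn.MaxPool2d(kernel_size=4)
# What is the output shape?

Input shape: (24, 155, 44, 35)
Output shape: (24, 155, 11, 8)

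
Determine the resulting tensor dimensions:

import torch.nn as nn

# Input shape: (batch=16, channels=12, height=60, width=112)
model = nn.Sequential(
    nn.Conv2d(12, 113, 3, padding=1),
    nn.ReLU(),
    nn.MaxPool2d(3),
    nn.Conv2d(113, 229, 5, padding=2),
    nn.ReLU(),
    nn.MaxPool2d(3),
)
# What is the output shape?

Input shape: (16, 12, 60, 112)
  -> after first Conv2d: (16, 113, 60, 112)
  -> after first MaxPool2d: (16, 113, 20, 37)
  -> after second Conv2d: (16, 229, 20, 37)
Output shape: (16, 229, 6, 12)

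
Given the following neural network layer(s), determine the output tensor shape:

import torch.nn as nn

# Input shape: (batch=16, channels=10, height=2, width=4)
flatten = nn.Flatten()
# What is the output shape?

Input shape: (16, 10, 2, 4)
Output shape: (16, 80)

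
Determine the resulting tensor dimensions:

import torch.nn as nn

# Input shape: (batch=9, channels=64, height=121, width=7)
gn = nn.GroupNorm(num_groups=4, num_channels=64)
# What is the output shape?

Input shape: (9, 64, 121, 7)
Output shape: (9, 64, 121, 7)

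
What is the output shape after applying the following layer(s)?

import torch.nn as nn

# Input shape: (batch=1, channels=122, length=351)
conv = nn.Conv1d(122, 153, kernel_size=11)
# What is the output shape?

Input shape: (1, 122, 351)
Output shape: (1, 153, 341)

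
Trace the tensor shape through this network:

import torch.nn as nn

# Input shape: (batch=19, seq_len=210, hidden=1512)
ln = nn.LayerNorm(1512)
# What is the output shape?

Input shape: (19, 210, 1512)
Output shape: (19, 210, 1512)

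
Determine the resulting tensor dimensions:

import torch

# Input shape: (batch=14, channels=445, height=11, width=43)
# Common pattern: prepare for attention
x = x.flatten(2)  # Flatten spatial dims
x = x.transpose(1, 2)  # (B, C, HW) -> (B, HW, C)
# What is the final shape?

Input shape: (14, 445, 11, 43)
  -> after flatten(2): (14, 445, 473)
Output shape: (14, 473, 445)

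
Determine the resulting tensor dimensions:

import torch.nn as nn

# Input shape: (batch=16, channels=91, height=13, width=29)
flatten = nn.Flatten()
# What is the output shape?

Input shape: (16, 91, 13, 29)
Output shape: (16, 34307)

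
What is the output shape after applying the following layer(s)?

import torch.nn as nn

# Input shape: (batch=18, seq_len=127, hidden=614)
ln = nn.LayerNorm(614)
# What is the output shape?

Input shape: (18, 127, 614)
Output shape: (18, 127, 614)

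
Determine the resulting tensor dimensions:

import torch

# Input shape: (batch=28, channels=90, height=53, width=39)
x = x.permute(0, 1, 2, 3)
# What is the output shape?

Input shape: (28, 90, 53, 39)
Output shape: (28, 90, 53, 39)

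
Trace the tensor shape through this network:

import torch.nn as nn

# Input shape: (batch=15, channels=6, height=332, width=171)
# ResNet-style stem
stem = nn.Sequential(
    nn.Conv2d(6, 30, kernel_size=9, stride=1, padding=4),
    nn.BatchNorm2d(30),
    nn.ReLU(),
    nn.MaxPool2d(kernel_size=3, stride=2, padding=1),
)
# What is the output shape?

Input shape: (15, 6, 332, 171)
  -> after Conv2d 9x9 stride=1: (15, 30, 332, 171)
Output shape: (15, 30, 166, 86)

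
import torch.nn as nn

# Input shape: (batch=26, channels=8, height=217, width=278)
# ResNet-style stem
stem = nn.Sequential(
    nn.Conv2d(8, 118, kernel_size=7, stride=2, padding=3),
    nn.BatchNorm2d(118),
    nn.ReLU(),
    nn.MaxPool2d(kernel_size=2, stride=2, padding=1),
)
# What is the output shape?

Input shape: (26, 8, 217, 278)
  -> after Conv2d 7x7 stride=2: (26, 118, 109, 139)
Output shape: (26, 118, 55, 70)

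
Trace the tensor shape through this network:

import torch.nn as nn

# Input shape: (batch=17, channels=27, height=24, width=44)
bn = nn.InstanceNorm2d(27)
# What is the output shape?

Input shape: (17, 27, 24, 44)
Output shape: (17, 27, 24, 44)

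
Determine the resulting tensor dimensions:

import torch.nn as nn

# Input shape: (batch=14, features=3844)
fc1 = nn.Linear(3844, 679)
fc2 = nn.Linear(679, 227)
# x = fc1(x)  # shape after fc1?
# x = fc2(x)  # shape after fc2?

Input shape: (14, 3844)
  -> after fc1: (14, 679)
Output shape: (14, 227)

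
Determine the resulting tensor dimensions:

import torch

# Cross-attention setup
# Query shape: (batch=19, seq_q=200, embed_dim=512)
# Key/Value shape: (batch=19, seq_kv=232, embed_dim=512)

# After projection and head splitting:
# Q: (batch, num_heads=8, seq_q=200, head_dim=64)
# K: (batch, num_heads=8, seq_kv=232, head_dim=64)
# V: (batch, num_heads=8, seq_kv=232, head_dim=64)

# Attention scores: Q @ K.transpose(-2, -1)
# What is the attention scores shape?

Input shape: (19, 200, 512)
Output shape: (19, 8, 200, 232)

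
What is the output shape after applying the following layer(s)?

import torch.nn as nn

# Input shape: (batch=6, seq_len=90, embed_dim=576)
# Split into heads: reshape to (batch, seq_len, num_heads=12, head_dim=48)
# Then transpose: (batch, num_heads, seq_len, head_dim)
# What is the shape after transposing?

Input shape: (6, 90, 576)
  -> after reshape: (6, 90, 12, 48)
Output shape: (6, 12, 90, 48)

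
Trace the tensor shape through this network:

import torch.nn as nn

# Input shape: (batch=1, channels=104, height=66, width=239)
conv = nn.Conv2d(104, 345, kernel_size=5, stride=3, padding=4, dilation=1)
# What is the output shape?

Input shape: (1, 104, 66, 239)
Output shape: (1, 345, 24, 81)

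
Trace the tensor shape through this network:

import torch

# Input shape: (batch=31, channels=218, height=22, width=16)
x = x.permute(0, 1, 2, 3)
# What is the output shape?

Input shape: (31, 218, 22, 16)
Output shape: (31, 218, 22, 16)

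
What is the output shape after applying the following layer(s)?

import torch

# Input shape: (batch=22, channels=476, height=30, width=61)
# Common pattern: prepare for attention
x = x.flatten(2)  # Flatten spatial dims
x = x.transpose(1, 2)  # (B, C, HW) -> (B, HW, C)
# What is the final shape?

Input shape: (22, 476, 30, 61)
  -> after flatten(2): (22, 476, 1830)
Output shape: (22, 1830, 476)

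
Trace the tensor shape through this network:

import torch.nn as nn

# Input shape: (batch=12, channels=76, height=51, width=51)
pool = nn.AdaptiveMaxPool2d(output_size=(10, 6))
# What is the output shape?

Input shape: (12, 76, 51, 51)
Output shape: (12, 76, 10, 6)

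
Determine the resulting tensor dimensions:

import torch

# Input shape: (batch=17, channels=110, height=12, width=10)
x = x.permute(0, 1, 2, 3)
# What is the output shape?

Input shape: (17, 110, 12, 10)
Output shape: (17, 110, 12, 10)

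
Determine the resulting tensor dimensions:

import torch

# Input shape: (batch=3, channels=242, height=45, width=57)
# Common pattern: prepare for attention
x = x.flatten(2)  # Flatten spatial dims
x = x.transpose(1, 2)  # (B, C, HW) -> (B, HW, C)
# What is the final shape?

Input shape: (3, 242, 45, 57)
  -> after flatten(2): (3, 242, 2565)
Output shape: (3, 2565, 242)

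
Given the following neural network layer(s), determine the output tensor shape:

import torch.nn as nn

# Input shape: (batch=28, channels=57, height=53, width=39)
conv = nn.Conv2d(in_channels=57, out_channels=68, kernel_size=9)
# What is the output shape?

Input shape: (28, 57, 53, 39)
Output shape: (28, 68, 45, 31)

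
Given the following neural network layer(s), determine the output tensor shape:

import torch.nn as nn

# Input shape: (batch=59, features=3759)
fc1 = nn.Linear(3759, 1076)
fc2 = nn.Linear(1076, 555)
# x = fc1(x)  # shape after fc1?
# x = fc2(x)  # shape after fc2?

Input shape: (59, 3759)
  -> after fc1: (59, 1076)
Output shape: (59, 555)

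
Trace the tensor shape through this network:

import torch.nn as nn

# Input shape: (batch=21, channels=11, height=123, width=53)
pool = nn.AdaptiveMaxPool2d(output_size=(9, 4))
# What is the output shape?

Input shape: (21, 11, 123, 53)
Output shape: (21, 11, 9, 4)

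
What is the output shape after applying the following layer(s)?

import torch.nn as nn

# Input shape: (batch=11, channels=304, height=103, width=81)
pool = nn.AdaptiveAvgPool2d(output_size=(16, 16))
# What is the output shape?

Input shape: (11, 304, 103, 81)
Output shape: (11, 304, 16, 16)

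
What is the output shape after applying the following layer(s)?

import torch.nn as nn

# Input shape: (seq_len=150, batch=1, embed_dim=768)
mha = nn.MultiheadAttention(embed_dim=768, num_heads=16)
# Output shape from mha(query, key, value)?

Input shape: (150, 1, 768)
Output shape: (150, 1, 768)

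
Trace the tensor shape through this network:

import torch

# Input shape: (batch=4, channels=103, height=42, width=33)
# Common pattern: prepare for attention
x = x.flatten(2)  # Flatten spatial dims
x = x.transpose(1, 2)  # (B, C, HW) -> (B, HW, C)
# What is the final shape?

Input shape: (4, 103, 42, 33)
  -> after flatten(2): (4, 103, 1386)
Output shape: (4, 1386, 103)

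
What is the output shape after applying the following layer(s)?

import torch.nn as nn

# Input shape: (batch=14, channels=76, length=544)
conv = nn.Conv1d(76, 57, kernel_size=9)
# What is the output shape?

Input shape: (14, 76, 544)
Output shape: (14, 57, 536)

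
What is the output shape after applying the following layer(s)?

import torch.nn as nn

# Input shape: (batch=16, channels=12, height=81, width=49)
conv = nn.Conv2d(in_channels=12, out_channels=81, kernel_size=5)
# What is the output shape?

Input shape: (16, 12, 81, 49)
Output shape: (16, 81, 77, 45)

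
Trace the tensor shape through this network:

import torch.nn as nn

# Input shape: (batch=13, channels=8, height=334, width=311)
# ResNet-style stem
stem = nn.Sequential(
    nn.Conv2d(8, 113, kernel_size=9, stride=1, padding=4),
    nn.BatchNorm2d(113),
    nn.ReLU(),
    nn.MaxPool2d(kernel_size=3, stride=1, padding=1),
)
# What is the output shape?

Input shape: (13, 8, 334, 311)
  -> after Conv2d 9x9 stride=1: (13, 113, 334, 311)
Output shape: (13, 113, 334, 311)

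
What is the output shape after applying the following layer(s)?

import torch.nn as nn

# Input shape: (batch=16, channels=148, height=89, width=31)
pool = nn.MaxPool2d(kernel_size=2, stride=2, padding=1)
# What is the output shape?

Input shape: (16, 148, 89, 31)
Output shape: (16, 148, 45, 16)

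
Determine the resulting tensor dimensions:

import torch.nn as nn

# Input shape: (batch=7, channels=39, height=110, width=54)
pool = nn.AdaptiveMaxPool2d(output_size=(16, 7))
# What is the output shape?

Input shape: (7, 39, 110, 54)
Output shape: (7, 39, 16, 7)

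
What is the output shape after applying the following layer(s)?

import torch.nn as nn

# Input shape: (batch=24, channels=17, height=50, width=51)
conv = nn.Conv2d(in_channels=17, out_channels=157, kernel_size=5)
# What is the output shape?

Input shape: (24, 17, 50, 51)
Output shape: (24, 157, 46, 47)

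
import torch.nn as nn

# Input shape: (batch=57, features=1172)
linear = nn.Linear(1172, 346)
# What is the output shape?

Input shape: (57, 1172)
Output shape: (57, 346)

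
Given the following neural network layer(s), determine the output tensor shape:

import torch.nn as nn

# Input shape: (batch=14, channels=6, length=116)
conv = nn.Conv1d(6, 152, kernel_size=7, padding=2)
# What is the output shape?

Input shape: (14, 6, 116)
Output shape: (14, 152, 114)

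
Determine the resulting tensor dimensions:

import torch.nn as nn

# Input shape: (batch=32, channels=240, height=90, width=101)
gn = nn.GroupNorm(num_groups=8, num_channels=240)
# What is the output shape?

Input shape: (32, 240, 90, 101)
Output shape: (32, 240, 90, 101)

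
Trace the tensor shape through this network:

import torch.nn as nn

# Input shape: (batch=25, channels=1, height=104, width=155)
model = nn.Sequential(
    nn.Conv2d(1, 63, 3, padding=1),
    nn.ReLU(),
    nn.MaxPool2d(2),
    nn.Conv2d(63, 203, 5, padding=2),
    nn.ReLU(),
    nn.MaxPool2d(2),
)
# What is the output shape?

Input shape: (25, 1, 104, 155)
  -> after first Conv2d: (25, 63, 104, 155)
  -> after first MaxPool2d: (25, 63, 52, 77)
  -> after second Conv2d: (25, 203, 52, 77)
Output shape: (25, 203, 26, 38)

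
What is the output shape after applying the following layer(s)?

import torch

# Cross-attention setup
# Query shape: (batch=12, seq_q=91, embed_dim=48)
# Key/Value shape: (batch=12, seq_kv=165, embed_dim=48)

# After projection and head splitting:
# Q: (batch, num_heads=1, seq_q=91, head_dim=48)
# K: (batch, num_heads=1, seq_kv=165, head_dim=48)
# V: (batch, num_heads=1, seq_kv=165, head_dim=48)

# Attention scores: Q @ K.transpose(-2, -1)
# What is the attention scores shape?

Input shape: (12, 91, 48)
Output shape: (12, 1, 91, 165)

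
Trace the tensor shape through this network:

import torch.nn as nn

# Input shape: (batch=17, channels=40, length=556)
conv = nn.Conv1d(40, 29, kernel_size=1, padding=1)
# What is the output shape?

Input shape: (17, 40, 556)
Output shape: (17, 29, 558)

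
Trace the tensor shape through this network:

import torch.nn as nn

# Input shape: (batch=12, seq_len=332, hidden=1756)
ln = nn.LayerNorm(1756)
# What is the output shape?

Input shape: (12, 332, 1756)
Output shape: (12, 332, 1756)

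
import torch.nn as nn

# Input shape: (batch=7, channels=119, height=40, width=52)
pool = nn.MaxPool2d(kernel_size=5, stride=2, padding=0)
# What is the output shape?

Input shape: (7, 119, 40, 52)
Output shape: (7, 119, 18, 24)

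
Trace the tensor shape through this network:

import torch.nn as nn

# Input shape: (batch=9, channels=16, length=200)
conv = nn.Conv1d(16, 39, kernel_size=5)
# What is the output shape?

Input shape: (9, 16, 200)
Output shape: (9, 39, 196)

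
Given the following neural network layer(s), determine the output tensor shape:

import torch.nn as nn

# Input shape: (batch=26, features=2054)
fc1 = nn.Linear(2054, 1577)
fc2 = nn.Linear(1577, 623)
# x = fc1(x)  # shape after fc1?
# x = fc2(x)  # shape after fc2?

Input shape: (26, 2054)
  -> after fc1: (26, 1577)
Output shape: (26, 623)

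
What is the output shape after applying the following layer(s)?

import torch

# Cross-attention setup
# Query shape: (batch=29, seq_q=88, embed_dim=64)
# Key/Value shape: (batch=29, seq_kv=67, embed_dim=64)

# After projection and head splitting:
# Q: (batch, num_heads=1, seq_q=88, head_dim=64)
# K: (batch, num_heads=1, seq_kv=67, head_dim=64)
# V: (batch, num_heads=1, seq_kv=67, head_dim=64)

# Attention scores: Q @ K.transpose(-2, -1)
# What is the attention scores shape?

Input shape: (29, 88, 64)
Output shape: (29, 1, 88, 67)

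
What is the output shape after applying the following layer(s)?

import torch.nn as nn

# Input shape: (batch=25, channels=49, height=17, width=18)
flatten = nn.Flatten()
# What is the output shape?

Input shape: (25, 49, 17, 18)
Output shape: (25, 14994)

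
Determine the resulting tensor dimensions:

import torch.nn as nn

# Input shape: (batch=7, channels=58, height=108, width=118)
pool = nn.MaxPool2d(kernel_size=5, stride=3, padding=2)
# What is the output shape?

Input shape: (7, 58, 108, 118)
Output shape: (7, 58, 36, 40)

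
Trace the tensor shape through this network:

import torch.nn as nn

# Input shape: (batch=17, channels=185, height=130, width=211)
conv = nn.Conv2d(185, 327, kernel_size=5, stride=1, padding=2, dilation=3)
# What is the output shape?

Input shape: (17, 185, 130, 211)
Output shape: (17, 327, 122, 203)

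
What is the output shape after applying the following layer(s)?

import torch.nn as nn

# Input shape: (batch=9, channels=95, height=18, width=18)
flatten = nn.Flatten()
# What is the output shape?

Input shape: (9, 95, 18, 18)
Output shape: (9, 30780)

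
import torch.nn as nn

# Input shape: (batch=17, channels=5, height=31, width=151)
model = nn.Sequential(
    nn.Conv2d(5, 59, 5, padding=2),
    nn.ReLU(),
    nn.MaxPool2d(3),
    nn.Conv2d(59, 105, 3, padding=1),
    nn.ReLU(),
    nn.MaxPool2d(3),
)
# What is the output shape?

Input shape: (17, 5, 31, 151)
  -> after first Conv2d: (17, 59, 31, 151)
  -> after first MaxPool2d: (17, 59, 10, 50)
  -> after second Conv2d: (17, 105, 10, 50)
Output shape: (17, 105, 3, 16)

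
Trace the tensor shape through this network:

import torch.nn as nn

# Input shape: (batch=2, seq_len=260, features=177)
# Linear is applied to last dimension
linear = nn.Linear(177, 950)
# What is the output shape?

Input shape: (2, 260, 177)
Output shape: (2, 260, 950)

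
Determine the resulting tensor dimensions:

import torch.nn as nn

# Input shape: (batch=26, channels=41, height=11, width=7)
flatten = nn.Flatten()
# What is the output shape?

Input shape: (26, 41, 11, 7)
Output shape: (26, 3157)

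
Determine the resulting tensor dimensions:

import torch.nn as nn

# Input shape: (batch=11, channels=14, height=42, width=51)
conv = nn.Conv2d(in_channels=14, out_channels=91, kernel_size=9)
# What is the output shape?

Input shape: (11, 14, 42, 51)
Output shape: (11, 91, 34, 43)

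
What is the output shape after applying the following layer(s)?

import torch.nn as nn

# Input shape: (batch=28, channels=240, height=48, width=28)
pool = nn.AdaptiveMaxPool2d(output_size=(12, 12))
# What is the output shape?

Input shape: (28, 240, 48, 28)
Output shape: (28, 240, 12, 12)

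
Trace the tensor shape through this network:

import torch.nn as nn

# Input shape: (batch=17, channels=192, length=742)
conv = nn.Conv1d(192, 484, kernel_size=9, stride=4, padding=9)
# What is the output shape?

Input shape: (17, 192, 742)
Output shape: (17, 484, 188)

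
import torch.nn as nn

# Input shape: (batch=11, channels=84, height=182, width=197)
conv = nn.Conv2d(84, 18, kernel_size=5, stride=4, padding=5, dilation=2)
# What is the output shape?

Input shape: (11, 84, 182, 197)
Output shape: (11, 18, 46, 50)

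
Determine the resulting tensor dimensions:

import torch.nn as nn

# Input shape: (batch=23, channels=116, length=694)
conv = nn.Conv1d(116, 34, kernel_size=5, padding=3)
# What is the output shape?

Input shape: (23, 116, 694)
Output shape: (23, 34, 696)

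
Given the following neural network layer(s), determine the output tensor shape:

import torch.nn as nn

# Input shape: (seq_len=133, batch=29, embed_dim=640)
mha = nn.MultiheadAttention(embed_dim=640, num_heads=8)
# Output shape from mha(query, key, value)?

Input shape: (133, 29, 640)
Output shape: (133, 29, 640)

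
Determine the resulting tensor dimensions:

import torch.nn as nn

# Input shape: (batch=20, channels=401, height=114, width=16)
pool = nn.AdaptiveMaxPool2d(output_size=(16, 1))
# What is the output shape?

Input shape: (20, 401, 114, 16)
Output shape: (20, 401, 16, 1)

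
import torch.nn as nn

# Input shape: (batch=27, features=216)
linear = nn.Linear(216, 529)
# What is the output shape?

Input shape: (27, 216)
Output shape: (27, 529)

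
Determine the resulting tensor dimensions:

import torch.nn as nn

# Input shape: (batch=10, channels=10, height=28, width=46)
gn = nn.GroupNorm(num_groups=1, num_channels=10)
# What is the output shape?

Input shape: (10, 10, 28, 46)
Output shape: (10, 10, 28, 46)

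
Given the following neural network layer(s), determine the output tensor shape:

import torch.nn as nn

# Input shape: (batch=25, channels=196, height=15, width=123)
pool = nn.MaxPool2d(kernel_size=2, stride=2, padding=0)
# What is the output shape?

Input shape: (25, 196, 15, 123)
Output shape: (25, 196, 7, 61)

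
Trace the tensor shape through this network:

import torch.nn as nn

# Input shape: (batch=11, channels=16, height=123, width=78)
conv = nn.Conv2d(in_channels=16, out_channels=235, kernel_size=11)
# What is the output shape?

Input shape: (11, 16, 123, 78)
Output shape: (11, 235, 113, 68)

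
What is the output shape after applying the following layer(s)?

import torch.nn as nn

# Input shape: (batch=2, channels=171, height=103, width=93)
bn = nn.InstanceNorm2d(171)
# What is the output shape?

Input shape: (2, 171, 103, 93)
Output shape: (2, 171, 103, 93)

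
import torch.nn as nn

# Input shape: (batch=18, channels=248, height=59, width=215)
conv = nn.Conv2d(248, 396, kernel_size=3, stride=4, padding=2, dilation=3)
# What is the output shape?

Input shape: (18, 248, 59, 215)
Output shape: (18, 396, 15, 54)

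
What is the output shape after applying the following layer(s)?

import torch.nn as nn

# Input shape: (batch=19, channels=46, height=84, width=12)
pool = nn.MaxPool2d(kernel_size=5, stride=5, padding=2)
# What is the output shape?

Input shape: (19, 46, 84, 12)
Output shape: (19, 46, 17, 3)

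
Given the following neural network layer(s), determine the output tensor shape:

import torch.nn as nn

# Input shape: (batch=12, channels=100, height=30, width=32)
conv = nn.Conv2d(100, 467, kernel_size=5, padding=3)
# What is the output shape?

Input shape: (12, 100, 30, 32)
Output shape: (12, 467, 32, 34)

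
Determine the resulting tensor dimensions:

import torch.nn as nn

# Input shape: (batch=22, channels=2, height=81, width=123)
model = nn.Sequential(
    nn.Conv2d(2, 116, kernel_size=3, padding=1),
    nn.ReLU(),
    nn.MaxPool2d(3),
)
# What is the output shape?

Input shape: (22, 2, 81, 123)
  -> after Conv2d: (22, 116, 81, 123)
  -> after ReLU: (22, 116, 81, 123)
Output shape: (22, 116, 27, 41)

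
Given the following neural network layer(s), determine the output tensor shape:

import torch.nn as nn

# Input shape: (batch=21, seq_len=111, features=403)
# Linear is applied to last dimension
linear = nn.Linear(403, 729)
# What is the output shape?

Input shape: (21, 111, 403)
Output shape: (21, 111, 729)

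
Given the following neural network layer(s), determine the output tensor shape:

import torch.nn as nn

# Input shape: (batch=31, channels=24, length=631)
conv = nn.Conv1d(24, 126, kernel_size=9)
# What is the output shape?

Input shape: (31, 24, 631)
Output shape: (31, 126, 623)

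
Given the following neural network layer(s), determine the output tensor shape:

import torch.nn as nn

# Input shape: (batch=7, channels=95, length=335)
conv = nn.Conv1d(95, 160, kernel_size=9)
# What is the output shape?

Input shape: (7, 95, 335)
Output shape: (7, 160, 327)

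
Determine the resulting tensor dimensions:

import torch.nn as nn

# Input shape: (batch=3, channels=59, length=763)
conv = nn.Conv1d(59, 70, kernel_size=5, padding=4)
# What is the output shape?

Input shape: (3, 59, 763)
Output shape: (3, 70, 767)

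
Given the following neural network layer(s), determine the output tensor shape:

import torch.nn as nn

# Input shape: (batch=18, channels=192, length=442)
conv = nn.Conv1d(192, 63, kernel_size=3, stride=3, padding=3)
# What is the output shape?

Input shape: (18, 192, 442)
Output shape: (18, 63, 149)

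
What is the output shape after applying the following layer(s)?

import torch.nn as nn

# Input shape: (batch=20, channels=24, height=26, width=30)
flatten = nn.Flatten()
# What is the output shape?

Input shape: (20, 24, 26, 30)
Output shape: (20, 18720)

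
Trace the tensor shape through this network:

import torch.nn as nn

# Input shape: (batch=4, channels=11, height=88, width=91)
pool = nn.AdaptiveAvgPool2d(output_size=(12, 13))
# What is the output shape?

Input shape: (4, 11, 88, 91)
Output shape: (4, 11, 12, 13)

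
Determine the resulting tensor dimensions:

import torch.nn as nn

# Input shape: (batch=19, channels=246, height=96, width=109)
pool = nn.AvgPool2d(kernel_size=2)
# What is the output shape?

Input shape: (19, 246, 96, 109)
Output shape: (19, 246, 48, 54)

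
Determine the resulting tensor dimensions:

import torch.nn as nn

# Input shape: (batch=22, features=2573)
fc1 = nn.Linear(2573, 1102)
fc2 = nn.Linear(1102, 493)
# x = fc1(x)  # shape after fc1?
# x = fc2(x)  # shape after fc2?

Input shape: (22, 2573)
  -> after fc1: (22, 1102)
Output shape: (22, 493)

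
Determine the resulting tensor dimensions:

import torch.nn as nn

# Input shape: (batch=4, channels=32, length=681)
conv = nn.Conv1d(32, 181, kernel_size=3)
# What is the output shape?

Input shape: (4, 32, 681)
Output shape: (4, 181, 679)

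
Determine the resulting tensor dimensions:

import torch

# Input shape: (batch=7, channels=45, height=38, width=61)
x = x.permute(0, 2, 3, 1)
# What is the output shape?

Input shape: (7, 45, 38, 61)
Output shape: (7, 38, 61, 45)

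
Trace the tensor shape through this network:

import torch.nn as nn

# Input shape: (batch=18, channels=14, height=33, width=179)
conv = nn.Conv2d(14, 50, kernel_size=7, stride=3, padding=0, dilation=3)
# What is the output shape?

Input shape: (18, 14, 33, 179)
Output shape: (18, 50, 5, 54)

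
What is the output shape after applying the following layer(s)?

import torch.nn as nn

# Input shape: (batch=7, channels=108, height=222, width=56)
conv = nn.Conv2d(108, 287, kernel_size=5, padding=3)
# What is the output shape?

Input shape: (7, 108, 222, 56)
Output shape: (7, 287, 224, 58)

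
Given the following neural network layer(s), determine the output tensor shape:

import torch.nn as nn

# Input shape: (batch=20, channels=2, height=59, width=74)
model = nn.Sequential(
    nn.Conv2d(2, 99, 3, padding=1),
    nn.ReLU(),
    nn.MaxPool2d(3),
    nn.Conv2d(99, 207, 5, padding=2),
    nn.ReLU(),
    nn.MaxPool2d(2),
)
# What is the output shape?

Input shape: (20, 2, 59, 74)
  -> after first Conv2d: (20, 99, 59, 74)
  -> after first MaxPool2d: (20, 99, 19, 24)
  -> after second Conv2d: (20, 207, 19, 24)
Output shape: (20, 207, 9, 12)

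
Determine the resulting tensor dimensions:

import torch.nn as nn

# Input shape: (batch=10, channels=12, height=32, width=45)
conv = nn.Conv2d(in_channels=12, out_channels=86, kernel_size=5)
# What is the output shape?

Input shape: (10, 12, 32, 45)
Output shape: (10, 86, 28, 41)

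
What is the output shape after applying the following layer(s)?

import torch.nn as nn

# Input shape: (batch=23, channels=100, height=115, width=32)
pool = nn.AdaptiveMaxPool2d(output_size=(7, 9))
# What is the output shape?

Input shape: (23, 100, 115, 32)
Output shape: (23, 100, 7, 9)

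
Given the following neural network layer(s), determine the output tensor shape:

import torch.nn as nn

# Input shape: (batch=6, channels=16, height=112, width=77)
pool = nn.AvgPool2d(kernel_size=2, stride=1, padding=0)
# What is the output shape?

Input shape: (6, 16, 112, 77)
Output shape: (6, 16, 111, 76)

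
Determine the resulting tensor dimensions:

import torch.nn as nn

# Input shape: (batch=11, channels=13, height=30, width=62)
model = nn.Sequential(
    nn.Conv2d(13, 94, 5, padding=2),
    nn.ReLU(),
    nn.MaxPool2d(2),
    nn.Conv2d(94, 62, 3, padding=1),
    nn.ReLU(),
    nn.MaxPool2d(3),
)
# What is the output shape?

Input shape: (11, 13, 30, 62)
  -> after first Conv2d: (11, 94, 30, 62)
  -> after first MaxPool2d: (11, 94, 15, 31)
  -> after second Conv2d: (11, 62, 15, 31)
Output shape: (11, 62, 5, 10)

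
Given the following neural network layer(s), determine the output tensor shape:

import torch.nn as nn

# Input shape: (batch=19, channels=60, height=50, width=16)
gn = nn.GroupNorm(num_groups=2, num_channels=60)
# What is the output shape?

Input shape: (19, 60, 50, 16)
Output shape: (19, 60, 50, 16)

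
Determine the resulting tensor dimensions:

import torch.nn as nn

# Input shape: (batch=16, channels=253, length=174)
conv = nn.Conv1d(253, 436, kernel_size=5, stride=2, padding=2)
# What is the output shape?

Input shape: (16, 253, 174)
Output shape: (16, 436, 87)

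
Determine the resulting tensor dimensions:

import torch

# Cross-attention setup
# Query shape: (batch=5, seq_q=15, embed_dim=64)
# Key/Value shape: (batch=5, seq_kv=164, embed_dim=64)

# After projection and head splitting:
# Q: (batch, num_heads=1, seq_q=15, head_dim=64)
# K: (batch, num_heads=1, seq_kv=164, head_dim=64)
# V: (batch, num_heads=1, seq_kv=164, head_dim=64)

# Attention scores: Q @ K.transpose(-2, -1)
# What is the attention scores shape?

Input shape: (5, 15, 64)
Output shape: (5, 1, 15, 164)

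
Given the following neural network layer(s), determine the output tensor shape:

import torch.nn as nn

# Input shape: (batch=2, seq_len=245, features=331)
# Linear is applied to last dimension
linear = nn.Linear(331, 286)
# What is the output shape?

Input shape: (2, 245, 331)
Output shape: (2, 245, 286)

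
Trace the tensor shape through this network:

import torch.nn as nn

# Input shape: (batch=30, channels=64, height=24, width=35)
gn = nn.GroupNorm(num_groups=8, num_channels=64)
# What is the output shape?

Input shape: (30, 64, 24, 35)
Output shape: (30, 64, 24, 35)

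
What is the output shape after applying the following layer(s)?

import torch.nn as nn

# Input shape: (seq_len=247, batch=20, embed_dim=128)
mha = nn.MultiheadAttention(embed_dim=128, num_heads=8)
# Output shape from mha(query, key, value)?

Input shape: (247, 20, 128)
Output shape: (247, 20, 128)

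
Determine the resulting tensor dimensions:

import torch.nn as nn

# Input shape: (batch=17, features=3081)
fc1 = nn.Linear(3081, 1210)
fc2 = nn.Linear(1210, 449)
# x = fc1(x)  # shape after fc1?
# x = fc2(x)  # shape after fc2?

Input shape: (17, 3081)
  -> after fc1: (17, 1210)
Output shape: (17, 449)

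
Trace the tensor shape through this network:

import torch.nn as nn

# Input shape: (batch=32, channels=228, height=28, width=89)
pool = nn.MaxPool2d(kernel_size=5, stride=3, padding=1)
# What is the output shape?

Input shape: (32, 228, 28, 89)
Output shape: (32, 228, 9, 29)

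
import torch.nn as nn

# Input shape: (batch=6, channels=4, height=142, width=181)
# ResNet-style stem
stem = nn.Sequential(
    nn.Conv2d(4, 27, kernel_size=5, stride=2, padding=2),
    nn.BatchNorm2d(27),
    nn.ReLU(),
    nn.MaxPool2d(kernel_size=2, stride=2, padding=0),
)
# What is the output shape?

Input shape: (6, 4, 142, 181)
  -> after Conv2d 5x5 stride=2: (6, 27, 71, 91)
Output shape: (6, 27, 35, 45)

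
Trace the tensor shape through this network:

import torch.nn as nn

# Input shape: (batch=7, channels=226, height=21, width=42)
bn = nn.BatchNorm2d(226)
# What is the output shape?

Input shape: (7, 226, 21, 42)
Output shape: (7, 226, 21, 42)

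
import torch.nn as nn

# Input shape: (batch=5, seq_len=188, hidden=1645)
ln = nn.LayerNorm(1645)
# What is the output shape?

Input shape: (5, 188, 1645)
Output shape: (5, 188, 1645)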